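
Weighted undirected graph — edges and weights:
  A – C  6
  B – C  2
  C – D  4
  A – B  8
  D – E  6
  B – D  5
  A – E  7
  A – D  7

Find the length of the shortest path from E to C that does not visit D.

Routes from E to C avoiding D:
E - A - C: 7 + 6 = 13
E - A - B - C: 7 + 8 + 2 = 17
Shortest: 13.

13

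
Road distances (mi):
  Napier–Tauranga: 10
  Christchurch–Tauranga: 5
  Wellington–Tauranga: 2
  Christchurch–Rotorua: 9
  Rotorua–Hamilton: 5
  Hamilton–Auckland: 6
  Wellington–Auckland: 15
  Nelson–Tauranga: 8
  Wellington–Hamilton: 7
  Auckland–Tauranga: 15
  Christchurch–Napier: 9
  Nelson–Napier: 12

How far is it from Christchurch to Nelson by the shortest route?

13

Some routes from Christchurch to Nelson:
Christchurch→Tauranga→Napier→Nelson: 5 + 10 + 12 = 27
Christchurch→Napier→Nelson: 9 + 12 = 21
Christchurch→Tauranga→Nelson: 5 + 8 = 13
Christchurch→Napier→Tauranga→Nelson: 9 + 10 + 8 = 27
Shortest: 13 mi.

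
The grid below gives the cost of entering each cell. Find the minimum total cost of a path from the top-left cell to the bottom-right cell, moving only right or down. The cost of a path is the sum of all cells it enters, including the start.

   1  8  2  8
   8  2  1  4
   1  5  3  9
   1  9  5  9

Path (0,0) (0,1) (0,2) (1,2) (2,2) (3,2) (3,3): 1 + 8 + 2 + 1 + 3 + 5 + 9 = 29.

29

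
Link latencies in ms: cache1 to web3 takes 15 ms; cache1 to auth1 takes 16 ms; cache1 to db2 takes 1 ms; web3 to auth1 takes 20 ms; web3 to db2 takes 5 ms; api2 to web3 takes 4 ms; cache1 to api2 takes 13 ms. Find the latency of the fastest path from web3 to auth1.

20

A few of the web3→auth1 routes:
web3-auth1: 20
web3-cache1-auth1: 15 + 16 = 31
web3-db2-cache1-auth1: 5 + 1 + 16 = 22
The minimum is 20 ms.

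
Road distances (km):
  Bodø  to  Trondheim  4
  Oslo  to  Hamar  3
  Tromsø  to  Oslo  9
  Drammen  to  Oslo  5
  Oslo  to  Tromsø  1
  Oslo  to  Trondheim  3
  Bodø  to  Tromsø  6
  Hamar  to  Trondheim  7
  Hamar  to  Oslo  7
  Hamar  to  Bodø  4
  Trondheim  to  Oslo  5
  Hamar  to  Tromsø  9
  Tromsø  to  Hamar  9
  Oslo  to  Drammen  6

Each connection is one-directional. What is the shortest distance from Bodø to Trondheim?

4

Paths from Bodø to Trondheim:
Bodø -> Trondheim: 4
Bodø -> Tromsø -> Oslo -> Hamar -> Trondheim: 6 + 9 + 3 + 7 = 25
Bodø -> Tromsø -> Hamar -> Trondheim: 6 + 9 + 7 = 22
Bodø -> Tromsø -> Hamar -> Oslo -> Trondheim: 6 + 9 + 7 + 3 = 25
Bodø -> Tromsø -> Oslo -> Trondheim: 6 + 9 + 3 = 18
The minimum is 4 km.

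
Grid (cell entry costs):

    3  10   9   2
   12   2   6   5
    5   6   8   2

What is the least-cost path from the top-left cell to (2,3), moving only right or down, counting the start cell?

One optimal route is [0,0] -> [0,1] -> [1,1] -> [1,2] -> [1,3] -> [2,3].
Its cost is 3 + 10 + 2 + 6 + 5 + 2 = 28.

28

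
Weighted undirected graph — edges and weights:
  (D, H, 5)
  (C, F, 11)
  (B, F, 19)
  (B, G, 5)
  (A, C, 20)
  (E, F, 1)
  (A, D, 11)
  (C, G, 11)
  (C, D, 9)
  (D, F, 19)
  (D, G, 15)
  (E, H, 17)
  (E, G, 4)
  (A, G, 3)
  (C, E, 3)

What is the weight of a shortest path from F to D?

A few of the F→D routes:
F-D: 19
F-E-C-D: 1 + 3 + 9 = 13
F-E-G-A-D: 1 + 4 + 3 + 11 = 19
The minimum is 13.

13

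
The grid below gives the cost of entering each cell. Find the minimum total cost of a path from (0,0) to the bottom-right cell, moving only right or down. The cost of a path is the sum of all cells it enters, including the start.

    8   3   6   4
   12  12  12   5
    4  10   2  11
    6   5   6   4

Cheapest: (0,0) (0,1) (0,2) (0,3) (1,3) (2,3) (3,3)
  8 + 3 + 6 + 4 + 5 + 11 + 4 = 41

41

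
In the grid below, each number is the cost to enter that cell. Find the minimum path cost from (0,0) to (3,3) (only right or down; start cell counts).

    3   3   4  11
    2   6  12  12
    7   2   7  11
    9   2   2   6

23

Path (0,0) → (1,0) → (1,1) → (2,1) → (3,1) → (3,2) → (3,3): 3 + 2 + 6 + 2 + 2 + 2 + 6 = 23.
(Top row then right column would cost 50.)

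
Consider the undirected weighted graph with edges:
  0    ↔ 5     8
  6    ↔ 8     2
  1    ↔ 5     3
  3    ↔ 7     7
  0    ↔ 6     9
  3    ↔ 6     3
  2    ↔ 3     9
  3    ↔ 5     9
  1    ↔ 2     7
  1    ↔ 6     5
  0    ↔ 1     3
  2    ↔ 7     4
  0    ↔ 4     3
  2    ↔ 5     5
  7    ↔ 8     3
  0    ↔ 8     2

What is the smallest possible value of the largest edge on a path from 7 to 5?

Checking several routes:
7 - 2 - 1 - 5: max(4, 7, 3) = 7
7 - 3 - 6 - 1 - 2 - 5: max(7, 3, 5, 7, 5) = 7
7 - 8 - 6 - 1 - 5: max(3, 2, 5, 3) = 5
7 - 8 - 0 - 1 - 5: max(3, 2, 3, 3) = 3
7 - 2 - 5: max(4, 5) = 5
Smallest bottleneck: 3.

3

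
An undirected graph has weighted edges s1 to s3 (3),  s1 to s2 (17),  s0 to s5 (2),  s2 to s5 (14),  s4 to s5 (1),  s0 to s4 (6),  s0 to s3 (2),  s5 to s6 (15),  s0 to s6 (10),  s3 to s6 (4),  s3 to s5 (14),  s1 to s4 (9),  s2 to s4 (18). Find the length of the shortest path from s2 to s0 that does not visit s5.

Paths from s2 to s0 avoiding s5:
s2→s1→s3→s6→s0: 17 + 3 + 4 + 10 = 34
s2→s4→s1→s3→s6→s0: 18 + 9 + 3 + 4 + 10 = 44
s2→s1→s4→s0: 17 + 9 + 6 = 32
s2→s4→s0: 18 + 6 = 24
s2→s4→s1→s3→s0: 18 + 9 + 3 + 2 = 32
s2→s1→s3→s0: 17 + 3 + 2 = 22
Shortest: 22.

22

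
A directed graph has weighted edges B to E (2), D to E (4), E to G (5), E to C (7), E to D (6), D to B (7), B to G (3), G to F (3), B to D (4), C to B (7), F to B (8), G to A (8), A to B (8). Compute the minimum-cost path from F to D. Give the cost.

Candidate routes:
F→B→E→D: 8 + 2 + 6 = 16
F→B→D: 8 + 4 = 12
The minimum is 12.

12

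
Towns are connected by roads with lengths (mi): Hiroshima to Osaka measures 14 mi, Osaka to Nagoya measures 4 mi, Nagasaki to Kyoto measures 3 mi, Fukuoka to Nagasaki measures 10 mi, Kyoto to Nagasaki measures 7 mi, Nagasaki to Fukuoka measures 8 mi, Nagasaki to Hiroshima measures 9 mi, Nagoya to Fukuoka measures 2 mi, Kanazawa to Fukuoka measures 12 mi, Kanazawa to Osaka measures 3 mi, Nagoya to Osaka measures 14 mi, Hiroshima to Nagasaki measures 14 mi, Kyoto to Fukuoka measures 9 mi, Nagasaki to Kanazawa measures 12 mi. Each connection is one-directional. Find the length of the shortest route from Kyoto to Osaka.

Paths from Kyoto to Osaka:
Kyoto→Fukuoka→Nagasaki→Hiroshima→Osaka: 9 + 10 + 9 + 14 = 42
Kyoto→Fukuoka→Nagasaki→Kanazawa→Osaka: 9 + 10 + 12 + 3 = 34
Kyoto→Nagasaki→Kanazawa→Osaka: 7 + 12 + 3 = 22
Kyoto→Nagasaki→Hiroshima→Osaka: 7 + 9 + 14 = 30
Shortest: 22 mi.

22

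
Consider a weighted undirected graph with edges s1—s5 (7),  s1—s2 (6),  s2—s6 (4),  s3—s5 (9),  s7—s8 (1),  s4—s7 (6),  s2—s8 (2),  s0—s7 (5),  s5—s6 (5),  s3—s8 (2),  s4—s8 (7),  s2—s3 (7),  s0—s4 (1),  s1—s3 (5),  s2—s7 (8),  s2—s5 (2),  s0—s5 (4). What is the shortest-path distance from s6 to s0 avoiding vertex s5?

12

Checking several routes:
s6→s2→s8→s4→s0: 4 + 2 + 7 + 1 = 14
s6→s2→s8→s7→s0: 4 + 2 + 1 + 5 = 12
s6→s2→s7→s4→s0: 4 + 8 + 6 + 1 = 19
s6→s2→s3→s8→s7→s0: 4 + 7 + 2 + 1 + 5 = 19
s6→s2→s8→s7→s4→s0: 4 + 2 + 1 + 6 + 1 = 14
s6→s2→s7→s0: 4 + 8 + 5 = 17
Shortest: 12.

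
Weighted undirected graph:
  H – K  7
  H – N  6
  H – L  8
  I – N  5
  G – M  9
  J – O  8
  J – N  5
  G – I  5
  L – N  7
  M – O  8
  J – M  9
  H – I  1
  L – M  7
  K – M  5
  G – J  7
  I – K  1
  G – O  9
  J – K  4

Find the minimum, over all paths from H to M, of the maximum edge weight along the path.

5

A few of the H→M routes:
H - I - N - J - K - M: max(1, 5, 5, 4, 5) = 5
H - I - K - M: max(1, 1, 5) = 5
H - N - J - K - M: max(6, 5, 4, 5) = 6
H - N - I - K - M: max(6, 5, 1, 5) = 6
H - I - K - J - N - L - M: max(1, 1, 4, 5, 7, 7) = 7
Best route has worst link 5.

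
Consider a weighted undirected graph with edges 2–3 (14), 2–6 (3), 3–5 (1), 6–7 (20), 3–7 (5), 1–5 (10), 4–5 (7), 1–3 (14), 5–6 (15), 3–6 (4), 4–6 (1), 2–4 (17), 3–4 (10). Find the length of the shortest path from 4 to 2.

4

Some routes from 4 to 2:
4-6-2: 1 + 3 = 4
4-5-3-6-2: 7 + 1 + 4 + 3 = 15
4-2: 17
Best route has total 4.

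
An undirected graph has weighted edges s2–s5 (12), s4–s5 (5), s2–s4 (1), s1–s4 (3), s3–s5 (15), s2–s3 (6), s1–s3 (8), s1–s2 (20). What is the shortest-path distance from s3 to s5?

Checking several routes:
s3 → s1 → s4 → s2 → s5: 8 + 3 + 1 + 12 = 24
s3 → s2 → s5: 6 + 12 = 18
s3 → s2 → s4 → s5: 6 + 1 + 5 = 12
s3 → s5: 15
s3 → s1 → s4 → s5: 8 + 3 + 5 = 16
Best route has total 12.

12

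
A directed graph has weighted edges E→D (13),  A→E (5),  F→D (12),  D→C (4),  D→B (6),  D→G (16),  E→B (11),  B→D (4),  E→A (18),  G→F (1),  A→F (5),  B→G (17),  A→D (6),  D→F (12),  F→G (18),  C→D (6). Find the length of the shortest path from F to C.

Routes from F to C:
F-D-C: 12 + 4 = 16
The minimum is 16.

16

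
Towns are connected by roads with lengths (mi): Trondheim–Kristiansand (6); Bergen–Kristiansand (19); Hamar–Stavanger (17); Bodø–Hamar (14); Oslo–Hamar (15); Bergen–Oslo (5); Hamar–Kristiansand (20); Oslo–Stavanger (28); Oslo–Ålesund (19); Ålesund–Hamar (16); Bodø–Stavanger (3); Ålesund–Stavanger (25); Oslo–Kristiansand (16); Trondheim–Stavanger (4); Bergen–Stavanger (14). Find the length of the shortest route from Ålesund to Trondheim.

Comparing a few candidate routes:
Ålesund-Stavanger-Trondheim: 25 + 4 = 29
Ålesund-Hamar-Stavanger-Trondheim: 16 + 17 + 4 = 37
Ålesund-Hamar-Bodø-Stavanger-Trondheim: 16 + 14 + 3 + 4 = 37
The minimum is 29 mi.

29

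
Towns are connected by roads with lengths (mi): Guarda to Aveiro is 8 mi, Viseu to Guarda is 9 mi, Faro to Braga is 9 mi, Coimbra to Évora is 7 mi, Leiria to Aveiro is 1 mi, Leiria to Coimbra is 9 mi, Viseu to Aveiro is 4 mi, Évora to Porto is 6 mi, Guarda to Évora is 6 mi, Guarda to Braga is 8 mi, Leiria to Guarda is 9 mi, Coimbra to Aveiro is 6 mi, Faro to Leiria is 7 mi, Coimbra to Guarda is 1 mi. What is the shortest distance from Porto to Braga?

20

Some routes from Porto to Braga:
Porto-Évora-Coimbra-Guarda-Braga: 6 + 7 + 1 + 8 = 22
Porto-Évora-Guarda-Braga: 6 + 6 + 8 = 20
Porto-Évora-Coimbra-Aveiro-Leiria-Faro-Braga: 6 + 7 + 6 + 1 + 7 + 9 = 36
Porto-Évora-Coimbra-Aveiro-Guarda-Braga: 6 + 7 + 6 + 8 + 8 = 35
The minimum is 20 mi.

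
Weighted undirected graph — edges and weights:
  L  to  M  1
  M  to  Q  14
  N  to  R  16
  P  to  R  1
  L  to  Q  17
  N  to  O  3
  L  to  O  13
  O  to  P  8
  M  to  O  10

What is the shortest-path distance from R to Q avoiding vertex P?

Routes from R to Q avoiding P:
R -> N -> O -> M -> Q: 16 + 3 + 10 + 14 = 43
R -> N -> O -> L -> Q: 16 + 3 + 13 + 17 = 49
R -> N -> O -> L -> M -> Q: 16 + 3 + 13 + 1 + 14 = 47
R -> N -> O -> M -> L -> Q: 16 + 3 + 10 + 1 + 17 = 47
Best route has total 43.

43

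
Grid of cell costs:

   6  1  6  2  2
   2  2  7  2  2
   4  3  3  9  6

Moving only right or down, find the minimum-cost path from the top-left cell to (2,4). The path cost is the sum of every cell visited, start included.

25

Best path: [0,0]→[0,1]→[0,2]→[0,3]→[0,4]→[1,4]→[2,4]
Cost: 6 + 1 + 6 + 2 + 2 + 2 + 6 = 25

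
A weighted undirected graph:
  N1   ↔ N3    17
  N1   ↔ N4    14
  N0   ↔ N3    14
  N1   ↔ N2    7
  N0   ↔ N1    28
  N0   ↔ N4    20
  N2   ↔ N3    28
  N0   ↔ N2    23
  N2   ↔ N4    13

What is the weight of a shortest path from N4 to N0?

20

Comparing a few candidate routes:
N4 → N1 → N3 → N0: 14 + 17 + 14 = 45
N4 → N1 → N2 → N0: 14 + 7 + 23 = 44
N4 → N2 → N0: 13 + 23 = 36
N4 → N1 → N0: 14 + 28 = 42
N4 → N0: 20
Shortest: 20.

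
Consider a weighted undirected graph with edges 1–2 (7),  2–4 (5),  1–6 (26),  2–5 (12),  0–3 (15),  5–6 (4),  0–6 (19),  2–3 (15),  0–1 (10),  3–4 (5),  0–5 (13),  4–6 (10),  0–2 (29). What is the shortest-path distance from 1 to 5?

A few of the 1→5 routes:
1-6-5: 26 + 4 = 30
1-0-5: 10 + 13 = 23
1-2-3-4-6-5: 7 + 15 + 5 + 10 + 4 = 41
1-2-5: 7 + 12 = 19
1-0-6-5: 10 + 19 + 4 = 33
1-2-4-6-5: 7 + 5 + 10 + 4 = 26
The minimum is 19.

19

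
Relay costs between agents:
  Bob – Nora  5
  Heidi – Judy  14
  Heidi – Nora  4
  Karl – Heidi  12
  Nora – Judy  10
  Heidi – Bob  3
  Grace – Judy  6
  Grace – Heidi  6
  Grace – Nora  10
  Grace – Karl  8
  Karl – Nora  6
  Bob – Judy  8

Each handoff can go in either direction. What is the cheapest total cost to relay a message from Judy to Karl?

Comparing a few candidate routes:
Judy -> Bob -> Nora -> Karl: 8 + 5 + 6 = 19
Judy -> Grace -> Karl: 6 + 8 = 14
Judy -> Nora -> Karl: 10 + 6 = 16
The minimum is 14.

14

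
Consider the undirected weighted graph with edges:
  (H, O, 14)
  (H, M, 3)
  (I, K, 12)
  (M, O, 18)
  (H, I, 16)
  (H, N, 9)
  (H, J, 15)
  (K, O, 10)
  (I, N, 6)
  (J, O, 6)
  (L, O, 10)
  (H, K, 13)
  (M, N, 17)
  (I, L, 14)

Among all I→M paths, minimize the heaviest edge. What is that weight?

Comparing a few candidate routes:
I→N→H→M: max(6, 9, 3) = 9
I→K→O→H→M: max(12, 10, 14, 3) = 14
I→L→O→K→H→M: max(14, 10, 10, 13, 3) = 14
I→K→H→M: max(12, 13, 3) = 13
I→L→O→H→M: max(14, 10, 14, 3) = 14
I→L→O→J→H→M: max(14, 10, 6, 15, 3) = 15
The minimum achievable maximum is 9.

9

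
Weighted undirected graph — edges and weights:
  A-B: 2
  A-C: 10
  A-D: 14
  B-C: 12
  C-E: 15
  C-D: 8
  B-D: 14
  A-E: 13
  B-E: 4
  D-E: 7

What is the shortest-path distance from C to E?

Comparing a few candidate routes:
C → D → E: 8 + 7 = 15
C → B → E: 12 + 4 = 16
C → A → E: 10 + 13 = 23
C → A → B → E: 10 + 2 + 4 = 16
C → E: 15
Best route has total 15.

15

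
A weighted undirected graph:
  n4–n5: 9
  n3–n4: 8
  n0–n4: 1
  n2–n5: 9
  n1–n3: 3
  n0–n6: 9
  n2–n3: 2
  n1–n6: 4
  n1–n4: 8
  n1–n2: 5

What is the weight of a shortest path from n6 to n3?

7

Checking several routes:
n6→n0→n4→n3: 9 + 1 + 8 = 18
n6→n1→n3: 4 + 3 = 7
n6→n1→n2→n3: 4 + 5 + 2 = 11
n6→n1→n4→n3: 4 + 8 + 8 = 20
Shortest: 7.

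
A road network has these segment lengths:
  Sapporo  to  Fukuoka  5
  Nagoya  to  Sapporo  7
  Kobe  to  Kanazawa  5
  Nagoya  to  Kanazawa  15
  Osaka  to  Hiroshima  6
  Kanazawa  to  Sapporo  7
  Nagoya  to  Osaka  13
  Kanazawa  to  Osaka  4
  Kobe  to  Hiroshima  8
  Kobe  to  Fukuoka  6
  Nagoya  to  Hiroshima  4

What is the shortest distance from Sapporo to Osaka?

Checking several routes:
Sapporo→Kanazawa→Osaka: 7 + 4 = 11
Sapporo→Kanazawa→Kobe→Hiroshima→Osaka: 7 + 5 + 8 + 6 = 26
Sapporo→Nagoya→Osaka: 7 + 13 = 20
Sapporo→Nagoya→Hiroshima→Osaka: 7 + 4 + 6 = 17
Sapporo→Fukuoka→Kobe→Kanazawa→Osaka: 5 + 6 + 5 + 4 = 20
Sapporo→Fukuoka→Kobe→Hiroshima→Osaka: 5 + 6 + 8 + 6 = 25
Best route has total 11.

11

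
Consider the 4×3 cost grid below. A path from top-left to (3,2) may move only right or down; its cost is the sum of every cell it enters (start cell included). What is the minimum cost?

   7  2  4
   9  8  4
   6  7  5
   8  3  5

Cheapest: [0,0] [0,1] [0,2] [1,2] [2,2] [3,2]
  7 + 2 + 4 + 4 + 5 + 5 = 27

27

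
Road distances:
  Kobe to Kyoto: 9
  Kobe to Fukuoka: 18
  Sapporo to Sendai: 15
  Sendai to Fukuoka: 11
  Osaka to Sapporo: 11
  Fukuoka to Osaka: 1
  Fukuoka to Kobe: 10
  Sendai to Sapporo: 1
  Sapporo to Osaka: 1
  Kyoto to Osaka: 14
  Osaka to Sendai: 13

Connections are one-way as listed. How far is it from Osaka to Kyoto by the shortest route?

43

Candidate routes:
Osaka - Sapporo - Sendai - Fukuoka - Kobe - Kyoto: 11 + 15 + 11 + 10 + 9 = 56
Osaka - Sendai - Fukuoka - Kobe - Kyoto: 13 + 11 + 10 + 9 = 43
Best route has total 43.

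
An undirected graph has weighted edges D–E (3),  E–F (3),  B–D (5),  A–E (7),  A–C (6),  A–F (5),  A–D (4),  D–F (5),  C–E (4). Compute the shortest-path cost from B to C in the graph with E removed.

15

Candidate routes:
B-D-A-C: 5 + 4 + 6 = 15
B-D-F-A-C: 5 + 5 + 5 + 6 = 21
Shortest: 15.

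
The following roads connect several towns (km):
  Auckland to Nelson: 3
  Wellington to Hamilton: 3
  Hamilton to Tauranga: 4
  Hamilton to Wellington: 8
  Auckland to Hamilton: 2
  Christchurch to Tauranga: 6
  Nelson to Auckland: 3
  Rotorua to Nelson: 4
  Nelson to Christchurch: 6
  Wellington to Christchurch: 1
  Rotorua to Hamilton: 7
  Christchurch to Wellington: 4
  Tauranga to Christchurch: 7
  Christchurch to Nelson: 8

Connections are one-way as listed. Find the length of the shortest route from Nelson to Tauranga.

9

Candidate routes:
Nelson -> Auckland -> Hamilton -> Tauranga: 3 + 2 + 4 = 9
Nelson -> Christchurch -> Tauranga: 6 + 6 = 12
Nelson -> Auckland -> Hamilton -> Wellington -> Christchurch -> Tauranga: 3 + 2 + 8 + 1 + 6 = 20
Nelson -> Christchurch -> Wellington -> Hamilton -> Tauranga: 6 + 4 + 3 + 4 = 17
The minimum is 9 km.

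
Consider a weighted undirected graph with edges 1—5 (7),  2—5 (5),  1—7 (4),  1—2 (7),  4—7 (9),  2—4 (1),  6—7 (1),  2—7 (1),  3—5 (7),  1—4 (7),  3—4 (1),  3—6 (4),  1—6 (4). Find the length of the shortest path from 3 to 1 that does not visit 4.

Comparing a few candidate routes:
3 -> 6 -> 1: 4 + 4 = 8
3 -> 5 -> 2 -> 7 -> 1: 7 + 5 + 1 + 4 = 17
3 -> 6 -> 7 -> 2 -> 5 -> 1: 4 + 1 + 1 + 5 + 7 = 18
3 -> 5 -> 1: 7 + 7 = 14
3 -> 6 -> 7 -> 1: 4 + 1 + 4 = 9
3 -> 6 -> 7 -> 2 -> 1: 4 + 1 + 1 + 7 = 13
The minimum is 8.

8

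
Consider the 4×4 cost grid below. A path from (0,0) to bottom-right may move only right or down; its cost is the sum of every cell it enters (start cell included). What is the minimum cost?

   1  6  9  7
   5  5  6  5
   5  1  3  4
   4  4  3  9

27

Path r0c0 -> r1c0 -> r1c1 -> r2c1 -> r2c2 -> r3c2 -> r3c3: 1 + 5 + 5 + 1 + 3 + 3 + 9 = 27.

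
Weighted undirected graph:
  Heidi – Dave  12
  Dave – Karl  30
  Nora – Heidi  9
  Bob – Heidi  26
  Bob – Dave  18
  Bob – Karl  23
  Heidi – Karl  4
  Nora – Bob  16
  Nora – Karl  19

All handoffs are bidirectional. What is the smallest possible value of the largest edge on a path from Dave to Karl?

12

Comparing a few candidate routes:
Dave-Bob-Nora-Karl: max(18, 16, 19) = 19
Dave-Heidi-Nora-Karl: max(12, 9, 19) = 19
Dave-Bob-Nora-Heidi-Karl: max(18, 16, 9, 4) = 18
Dave-Heidi-Karl: max(12, 4) = 12
Best route has worst link 12.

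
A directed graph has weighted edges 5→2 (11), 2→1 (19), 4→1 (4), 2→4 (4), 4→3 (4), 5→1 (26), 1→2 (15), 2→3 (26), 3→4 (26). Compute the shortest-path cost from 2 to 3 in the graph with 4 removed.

Paths from 2 to 3 avoiding 4:
2→3: 26
The minimum is 26.

26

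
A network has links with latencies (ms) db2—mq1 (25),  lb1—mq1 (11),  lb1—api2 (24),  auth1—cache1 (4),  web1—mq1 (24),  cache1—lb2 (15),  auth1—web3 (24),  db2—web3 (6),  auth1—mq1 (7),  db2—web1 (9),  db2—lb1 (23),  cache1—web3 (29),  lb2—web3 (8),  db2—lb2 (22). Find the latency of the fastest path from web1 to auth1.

A few of the web1→auth1 routes:
web1-mq1-auth1: 24 + 7 = 31
web1-db2-web3-lb2-cache1-auth1: 9 + 6 + 8 + 15 + 4 = 42
web1-db2-web3-auth1: 9 + 6 + 24 = 39
web1-db2-mq1-auth1: 9 + 25 + 7 = 41
The minimum is 31 ms.

31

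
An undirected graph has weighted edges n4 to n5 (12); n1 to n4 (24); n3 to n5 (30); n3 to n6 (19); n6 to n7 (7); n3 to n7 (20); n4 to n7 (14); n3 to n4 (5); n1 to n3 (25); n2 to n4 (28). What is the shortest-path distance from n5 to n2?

40

Some routes from n5 to n2:
n5 - n3 - n6 - n7 - n4 - n2: 30 + 19 + 7 + 14 + 28 = 98
n5 - n3 - n4 - n2: 30 + 5 + 28 = 63
n5 - n3 - n7 - n4 - n2: 30 + 20 + 14 + 28 = 92
n5 - n4 - n2: 12 + 28 = 40
Best route has total 40.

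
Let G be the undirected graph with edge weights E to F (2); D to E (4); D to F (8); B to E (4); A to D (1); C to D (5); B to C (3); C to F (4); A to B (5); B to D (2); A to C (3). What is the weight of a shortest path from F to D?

6

Checking several routes:
F - E - B - D: 2 + 4 + 2 = 8
F - C - A - D: 4 + 3 + 1 = 8
F - D: 8
F - E - D: 2 + 4 = 6
Best route has total 6.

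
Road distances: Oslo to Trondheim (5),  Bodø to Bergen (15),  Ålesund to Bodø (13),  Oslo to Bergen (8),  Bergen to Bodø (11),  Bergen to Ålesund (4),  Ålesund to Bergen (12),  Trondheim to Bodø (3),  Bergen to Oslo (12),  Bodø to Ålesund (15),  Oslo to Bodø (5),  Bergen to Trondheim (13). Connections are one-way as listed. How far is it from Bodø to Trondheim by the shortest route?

28

Candidate routes:
Bodø → Ålesund → Bergen → Oslo → Trondheim: 15 + 12 + 12 + 5 = 44
Bodø → Bergen → Trondheim: 15 + 13 = 28
Bodø → Ålesund → Bergen → Trondheim: 15 + 12 + 13 = 40
Bodø → Bergen → Oslo → Trondheim: 15 + 12 + 5 = 32
Best route has total 28.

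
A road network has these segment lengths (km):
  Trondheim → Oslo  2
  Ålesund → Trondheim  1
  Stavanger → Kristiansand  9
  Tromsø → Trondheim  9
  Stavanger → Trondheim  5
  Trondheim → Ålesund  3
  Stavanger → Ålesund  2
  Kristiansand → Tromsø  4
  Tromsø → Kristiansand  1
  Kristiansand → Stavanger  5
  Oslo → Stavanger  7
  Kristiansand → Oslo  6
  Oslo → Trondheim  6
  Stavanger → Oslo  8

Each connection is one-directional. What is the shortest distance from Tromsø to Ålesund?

8

Comparing a few candidate routes:
Tromsø -> Kristiansand -> Oslo -> Stavanger -> Ålesund: 1 + 6 + 7 + 2 = 16
Tromsø -> Kristiansand -> Oslo -> Trondheim -> Ålesund: 1 + 6 + 6 + 3 = 16
Tromsø -> Trondheim -> Ålesund: 9 + 3 = 12
Tromsø -> Kristiansand -> Stavanger -> Trondheim -> Ålesund: 1 + 5 + 5 + 3 = 14
Tromsø -> Kristiansand -> Stavanger -> Ålesund: 1 + 5 + 2 = 8
The minimum is 8 km.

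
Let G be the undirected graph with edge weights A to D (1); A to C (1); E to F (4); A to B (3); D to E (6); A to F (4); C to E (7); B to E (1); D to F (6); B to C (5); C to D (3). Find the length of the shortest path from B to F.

A few of the B→F routes:
B -> E -> F: 1 + 4 = 5
B -> A -> D -> F: 3 + 1 + 6 = 10
B -> A -> F: 3 + 4 = 7
B -> C -> A -> F: 5 + 1 + 4 = 10
Best route has total 5.

5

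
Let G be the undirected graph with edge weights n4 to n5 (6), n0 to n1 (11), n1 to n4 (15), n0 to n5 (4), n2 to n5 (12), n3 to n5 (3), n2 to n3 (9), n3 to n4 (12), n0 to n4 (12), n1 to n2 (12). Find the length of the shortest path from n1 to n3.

18

Checking several routes:
n1 → n4 → n3: 15 + 12 = 27
n1 → n0 → n5 → n3: 11 + 4 + 3 = 18
n1 → n2 → n3: 12 + 9 = 21
n1 → n4 → n5 → n3: 15 + 6 + 3 = 24
Shortest: 18.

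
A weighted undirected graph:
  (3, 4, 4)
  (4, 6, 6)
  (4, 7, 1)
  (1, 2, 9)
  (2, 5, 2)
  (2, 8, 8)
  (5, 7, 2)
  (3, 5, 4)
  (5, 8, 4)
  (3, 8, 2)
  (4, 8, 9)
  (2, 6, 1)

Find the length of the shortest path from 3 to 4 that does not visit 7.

4

A few of the 3→4 routes:
3-8-4: 2 + 9 = 11
3-8-5-2-6-4: 2 + 4 + 2 + 1 + 6 = 15
3-5-2-6-4: 4 + 2 + 1 + 6 = 13
3-4: 4
The minimum is 4.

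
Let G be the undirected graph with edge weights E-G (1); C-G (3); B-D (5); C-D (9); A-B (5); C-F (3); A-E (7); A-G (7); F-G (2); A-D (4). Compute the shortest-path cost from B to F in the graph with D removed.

Paths from B to F avoiding D:
B - A - G - F: 5 + 7 + 2 = 14
B - A - E - G - C - F: 5 + 7 + 1 + 3 + 3 = 19
B - A - G - C - F: 5 + 7 + 3 + 3 = 18
B - A - E - G - F: 5 + 7 + 1 + 2 = 15
The minimum is 14.

14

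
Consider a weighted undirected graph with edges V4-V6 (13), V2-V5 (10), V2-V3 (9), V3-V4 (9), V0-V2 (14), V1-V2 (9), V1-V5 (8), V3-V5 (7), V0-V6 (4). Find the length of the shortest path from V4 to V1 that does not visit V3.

40

Paths from V4 to V1 avoiding V3:
V4 - V6 - V0 - V2 - V1: 13 + 4 + 14 + 9 = 40
V4 - V6 - V0 - V2 - V5 - V1: 13 + 4 + 14 + 10 + 8 = 49
The minimum is 40.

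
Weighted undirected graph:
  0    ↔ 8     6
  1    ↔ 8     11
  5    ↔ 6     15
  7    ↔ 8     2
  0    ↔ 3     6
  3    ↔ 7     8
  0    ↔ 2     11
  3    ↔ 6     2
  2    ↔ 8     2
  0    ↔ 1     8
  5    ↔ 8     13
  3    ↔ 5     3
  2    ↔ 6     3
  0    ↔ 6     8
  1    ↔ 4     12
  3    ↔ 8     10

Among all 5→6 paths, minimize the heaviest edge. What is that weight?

A few of the 5→6 routes:
5 → 3 → 7 → 8 → 0 → 6: max(3, 8, 2, 6, 8) = 8
5 → 3 → 7 → 8 → 2 → 6: max(3, 8, 2, 2, 3) = 8
5 → 3 → 0 → 6: max(3, 6, 8) = 8
5 → 3 → 0 → 8 → 2 → 6: max(3, 6, 6, 2, 3) = 6
5 → 3 → 6: max(3, 2) = 3
5 → 3 → 8 → 0 → 6: max(3, 10, 6, 8) = 10
Best route has worst link 3.

3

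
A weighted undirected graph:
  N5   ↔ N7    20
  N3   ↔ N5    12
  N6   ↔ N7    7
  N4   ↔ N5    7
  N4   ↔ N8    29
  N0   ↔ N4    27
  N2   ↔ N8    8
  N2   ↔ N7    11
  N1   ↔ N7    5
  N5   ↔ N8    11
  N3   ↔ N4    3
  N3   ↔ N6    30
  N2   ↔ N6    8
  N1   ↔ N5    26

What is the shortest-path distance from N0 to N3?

A few of the N0→N3 routes:
N0 -> N4 -> N8 -> N5 -> N3: 27 + 29 + 11 + 12 = 79
N0 -> N4 -> N5 -> N3: 27 + 7 + 12 = 46
N0 -> N4 -> N5 -> N7 -> N6 -> N3: 27 + 7 + 20 + 7 + 30 = 91
N0 -> N4 -> N3: 27 + 3 = 30
N0 -> N4 -> N5 -> N8 -> N2 -> N7 -> N6 -> N3: 27 + 7 + 11 + 8 + 11 + 7 + 30 = 101
N0 -> N4 -> N5 -> N8 -> N2 -> N6 -> N3: 27 + 7 + 11 + 8 + 8 + 30 = 91
Shortest: 30.

30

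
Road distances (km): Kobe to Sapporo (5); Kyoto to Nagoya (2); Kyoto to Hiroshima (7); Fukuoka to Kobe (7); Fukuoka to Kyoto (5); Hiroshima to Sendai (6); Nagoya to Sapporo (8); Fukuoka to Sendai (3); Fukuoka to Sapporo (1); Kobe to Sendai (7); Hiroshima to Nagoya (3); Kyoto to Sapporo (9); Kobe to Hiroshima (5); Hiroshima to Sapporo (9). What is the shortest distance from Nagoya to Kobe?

Comparing a few candidate routes:
Nagoya-Kyoto-Fukuoka-Sapporo-Kobe: 2 + 5 + 1 + 5 = 13
Nagoya-Sapporo-Kobe: 8 + 5 = 13
Nagoya-Kyoto-Fukuoka-Kobe: 2 + 5 + 7 = 14
Nagoya-Hiroshima-Kobe: 3 + 5 = 8
Best route has total 8 km.

8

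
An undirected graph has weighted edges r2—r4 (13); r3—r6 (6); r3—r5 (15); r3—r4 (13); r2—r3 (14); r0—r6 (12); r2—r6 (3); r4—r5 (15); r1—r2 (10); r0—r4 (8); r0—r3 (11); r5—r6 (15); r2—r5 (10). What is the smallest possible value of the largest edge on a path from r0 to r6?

Some routes from r0 to r6:
r0 -> r4 -> r3 -> r6: max(8, 13, 6) = 13
r0 -> r4 -> r2 -> r6: max(8, 13, 3) = 13
r0 -> r3 -> r6: max(11, 6) = 11
r0 -> r3 -> r4 -> r2 -> r6: max(11, 13, 13, 3) = 13
r0 -> r6: max(12) = 12
Best route has worst link 11.

11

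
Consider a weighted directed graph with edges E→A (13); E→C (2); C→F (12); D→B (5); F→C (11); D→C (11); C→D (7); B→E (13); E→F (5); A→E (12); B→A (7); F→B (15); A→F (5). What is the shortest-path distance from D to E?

18

Candidate routes:
D → B → E: 5 + 13 = 18
D → B → A → E: 5 + 7 + 12 = 24
D → C → F → B → E: 11 + 12 + 15 + 13 = 51
D → C → F → B → A → E: 11 + 12 + 15 + 7 + 12 = 57
Shortest: 18.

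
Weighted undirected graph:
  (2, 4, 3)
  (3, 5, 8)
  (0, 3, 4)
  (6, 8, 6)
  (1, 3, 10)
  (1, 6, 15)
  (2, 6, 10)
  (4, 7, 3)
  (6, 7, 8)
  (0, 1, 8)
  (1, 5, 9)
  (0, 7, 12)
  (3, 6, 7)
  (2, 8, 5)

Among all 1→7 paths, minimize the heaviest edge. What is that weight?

Some routes from 1 to 7:
1→0→3→6→2→4→7: max(8, 4, 7, 10, 3, 3) = 10
1→5→3→6→8→2→4→7: max(9, 8, 7, 6, 5, 3, 3) = 9
1→0→3→6→7: max(8, 4, 7, 8) = 8
1→0→3→6→8→2→4→7: max(8, 4, 7, 6, 5, 3, 3) = 8
1→5→3→6→7: max(9, 8, 7, 8) = 9
The minimum achievable maximum is 8.

8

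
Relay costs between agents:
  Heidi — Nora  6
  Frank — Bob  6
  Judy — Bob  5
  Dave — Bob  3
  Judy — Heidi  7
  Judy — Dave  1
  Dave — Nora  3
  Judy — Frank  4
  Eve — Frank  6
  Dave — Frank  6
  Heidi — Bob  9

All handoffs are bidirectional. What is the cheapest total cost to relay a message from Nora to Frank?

A few of the Nora→Frank routes:
Nora → Dave → Bob → Frank: 3 + 3 + 6 = 12
Nora → Dave → Judy → Frank: 3 + 1 + 4 = 8
Nora → Dave → Frank: 3 + 6 = 9
Shortest: 8.

8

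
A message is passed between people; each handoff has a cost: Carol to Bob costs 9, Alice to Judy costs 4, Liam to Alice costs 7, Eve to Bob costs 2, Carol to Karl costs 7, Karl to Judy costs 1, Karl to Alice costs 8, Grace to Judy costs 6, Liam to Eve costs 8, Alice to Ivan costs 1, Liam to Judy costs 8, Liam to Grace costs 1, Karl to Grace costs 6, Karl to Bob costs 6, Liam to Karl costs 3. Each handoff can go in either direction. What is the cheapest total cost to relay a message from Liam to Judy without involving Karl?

Candidate routes:
Liam - Grace - Judy: 1 + 6 = 7
Liam - Judy: 8
Liam - Alice - Judy: 7 + 4 = 11
Best route has total 7.

7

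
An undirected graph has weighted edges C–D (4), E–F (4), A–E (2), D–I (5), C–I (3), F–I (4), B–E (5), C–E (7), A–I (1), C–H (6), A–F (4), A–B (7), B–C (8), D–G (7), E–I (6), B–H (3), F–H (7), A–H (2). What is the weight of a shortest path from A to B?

5

Checking several routes:
A-B: 7
A-H-B: 2 + 3 = 5
A-F-E-B: 4 + 4 + 5 = 13
A-I-E-B: 1 + 6 + 5 = 12
A-E-B: 2 + 5 = 7
A-I-C-B: 1 + 3 + 8 = 12
Best route has total 5.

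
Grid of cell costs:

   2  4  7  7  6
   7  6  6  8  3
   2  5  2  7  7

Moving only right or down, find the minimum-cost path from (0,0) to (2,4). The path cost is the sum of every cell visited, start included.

Best path: [0,0] -> [1,0] -> [2,0] -> [2,1] -> [2,2] -> [2,3] -> [2,4]
Cost: 2 + 7 + 2 + 5 + 2 + 7 + 7 = 32

32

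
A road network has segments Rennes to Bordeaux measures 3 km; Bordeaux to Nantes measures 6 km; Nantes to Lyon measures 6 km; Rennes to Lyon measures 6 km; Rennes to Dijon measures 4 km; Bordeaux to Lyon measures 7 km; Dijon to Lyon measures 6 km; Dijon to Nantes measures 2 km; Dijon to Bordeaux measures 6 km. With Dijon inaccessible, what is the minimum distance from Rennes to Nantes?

Paths from Rennes to Nantes avoiding Dijon:
Rennes -> Bordeaux -> Nantes: 3 + 6 = 9
Rennes -> Bordeaux -> Lyon -> Nantes: 3 + 7 + 6 = 16
Rennes -> Lyon -> Bordeaux -> Nantes: 6 + 7 + 6 = 19
Rennes -> Lyon -> Nantes: 6 + 6 = 12
Shortest: 9 km.

9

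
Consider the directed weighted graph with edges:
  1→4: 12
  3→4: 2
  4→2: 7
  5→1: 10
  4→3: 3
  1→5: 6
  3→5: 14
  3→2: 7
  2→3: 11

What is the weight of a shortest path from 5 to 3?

Candidate routes:
5-1-4-2-3: 10 + 12 + 7 + 11 = 40
5-1-4-3: 10 + 12 + 3 = 25
The minimum is 25.

25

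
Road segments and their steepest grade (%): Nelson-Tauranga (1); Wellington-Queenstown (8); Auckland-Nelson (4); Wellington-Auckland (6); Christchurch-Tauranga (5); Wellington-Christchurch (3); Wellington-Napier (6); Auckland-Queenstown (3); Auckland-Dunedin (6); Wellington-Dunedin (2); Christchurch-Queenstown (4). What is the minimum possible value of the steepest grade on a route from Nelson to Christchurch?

4

Comparing a few candidate routes:
Nelson -> Auckland -> Queenstown -> Christchurch: max(4, 3, 4) = 4
Nelson -> Auckland -> Wellington -> Christchurch: max(4, 6, 3) = 6
Nelson -> Auckland -> Dunedin -> Wellington -> Christchurch: max(4, 6, 2, 3) = 6
Nelson -> Tauranga -> Christchurch: max(1, 5) = 5
Best route has worst link 4%.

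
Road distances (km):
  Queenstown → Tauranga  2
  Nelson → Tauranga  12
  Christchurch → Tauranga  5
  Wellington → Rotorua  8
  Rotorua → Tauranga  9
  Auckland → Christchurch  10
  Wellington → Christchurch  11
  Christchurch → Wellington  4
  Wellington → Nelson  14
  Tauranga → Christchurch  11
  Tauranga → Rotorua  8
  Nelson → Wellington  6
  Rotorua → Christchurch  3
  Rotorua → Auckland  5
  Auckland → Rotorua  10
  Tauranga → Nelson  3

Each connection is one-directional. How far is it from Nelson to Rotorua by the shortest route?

Routes from Nelson to Rotorua:
Nelson→Tauranga→Christchurch→Wellington→Rotorua: 12 + 11 + 4 + 8 = 35
Nelson→Wellington→Rotorua: 6 + 8 = 14
Nelson→Tauranga→Rotorua: 12 + 8 = 20
Nelson→Wellington→Christchurch→Tauranga→Rotorua: 6 + 11 + 5 + 8 = 30
The minimum is 14 km.

14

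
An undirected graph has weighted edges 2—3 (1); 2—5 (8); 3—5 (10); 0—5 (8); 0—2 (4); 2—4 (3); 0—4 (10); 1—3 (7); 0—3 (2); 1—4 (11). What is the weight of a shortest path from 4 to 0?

6

Some routes from 4 to 0:
4→2→0: 3 + 4 = 7
4→0: 10
4→1→3→0: 11 + 7 + 2 = 20
4→2→3→0: 3 + 1 + 2 = 6
4→2→5→0: 3 + 8 + 8 = 19
The minimum is 6.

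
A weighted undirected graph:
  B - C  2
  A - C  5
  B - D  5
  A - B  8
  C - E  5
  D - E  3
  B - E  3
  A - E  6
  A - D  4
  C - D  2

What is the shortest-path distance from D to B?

Some routes from D to B:
D → E → C → B: 3 + 5 + 2 = 10
D → B: 5
D → E → B: 3 + 3 = 6
D → C → B: 2 + 2 = 4
The minimum is 4.

4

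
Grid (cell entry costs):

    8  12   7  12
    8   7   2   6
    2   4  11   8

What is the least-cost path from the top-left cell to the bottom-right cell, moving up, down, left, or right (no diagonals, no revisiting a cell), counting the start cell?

39

Path [0,0] → [1,0] → [1,1] → [1,2] → [1,3] → [2,3]: 8 + 8 + 7 + 2 + 6 + 8 = 39.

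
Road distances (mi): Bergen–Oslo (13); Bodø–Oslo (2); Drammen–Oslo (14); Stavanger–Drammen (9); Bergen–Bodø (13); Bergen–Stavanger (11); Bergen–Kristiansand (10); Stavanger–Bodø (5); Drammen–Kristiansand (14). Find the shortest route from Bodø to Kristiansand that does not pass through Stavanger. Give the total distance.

Comparing a few candidate routes:
Bodø-Oslo-Bergen-Kristiansand: 2 + 13 + 10 = 25
Bodø-Bergen-Kristiansand: 13 + 10 = 23
Bodø-Oslo-Drammen-Kristiansand: 2 + 14 + 14 = 30
The minimum is 23 mi.

23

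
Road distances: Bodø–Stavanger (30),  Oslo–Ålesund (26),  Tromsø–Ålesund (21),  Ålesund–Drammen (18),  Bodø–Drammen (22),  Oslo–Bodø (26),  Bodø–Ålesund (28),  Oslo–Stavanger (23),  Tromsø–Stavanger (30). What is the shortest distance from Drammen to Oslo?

Checking several routes:
Drammen -> Ålesund -> Bodø -> Oslo: 18 + 28 + 26 = 72
Drammen -> Ålesund -> Oslo: 18 + 26 = 44
Drammen -> Bodø -> Oslo: 22 + 26 = 48
Drammen -> Bodø -> Stavanger -> Oslo: 22 + 30 + 23 = 75
Drammen -> Bodø -> Ålesund -> Oslo: 22 + 28 + 26 = 76
The minimum is 44.

44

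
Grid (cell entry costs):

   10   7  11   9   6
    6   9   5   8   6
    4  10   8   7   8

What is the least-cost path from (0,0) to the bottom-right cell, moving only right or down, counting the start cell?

Take [0,0]→[1,0]→[1,1]→[1,2]→[1,3]→[1,4]→[2,4] for a total of 10 + 6 + 9 + 5 + 8 + 6 + 8 = 52.
For comparison, the top-then-right route costs 57.

52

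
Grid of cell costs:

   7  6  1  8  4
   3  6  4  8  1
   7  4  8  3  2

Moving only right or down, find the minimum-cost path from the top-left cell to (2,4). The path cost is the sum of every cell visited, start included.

Take (0,0) -> (0,1) -> (0,2) -> (0,3) -> (0,4) -> (1,4) -> (2,4) for a total of 7 + 6 + 1 + 8 + 4 + 1 + 2 = 29.

29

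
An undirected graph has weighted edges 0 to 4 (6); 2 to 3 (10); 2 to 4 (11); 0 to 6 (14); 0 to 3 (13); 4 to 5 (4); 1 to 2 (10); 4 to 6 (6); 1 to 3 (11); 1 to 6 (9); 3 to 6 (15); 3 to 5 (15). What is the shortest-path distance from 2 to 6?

17

A few of the 2→6 routes:
2 - 3 - 1 - 6: 10 + 11 + 9 = 30
2 - 3 - 6: 10 + 15 = 25
2 - 4 - 6: 11 + 6 = 17
2 - 1 - 6: 10 + 9 = 19
2 - 4 - 0 - 6: 11 + 6 + 14 = 31
Best route has total 17.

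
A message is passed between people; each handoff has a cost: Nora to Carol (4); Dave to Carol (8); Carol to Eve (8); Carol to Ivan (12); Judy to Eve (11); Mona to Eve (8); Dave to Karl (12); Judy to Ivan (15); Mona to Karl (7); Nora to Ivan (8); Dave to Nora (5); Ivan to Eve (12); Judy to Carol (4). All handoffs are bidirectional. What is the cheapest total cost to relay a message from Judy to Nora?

Checking several routes:
Judy→Ivan→Nora: 15 + 8 = 23
Judy→Carol→Nora: 4 + 4 = 8
Judy→Carol→Dave→Nora: 4 + 8 + 5 = 17
The minimum is 8.

8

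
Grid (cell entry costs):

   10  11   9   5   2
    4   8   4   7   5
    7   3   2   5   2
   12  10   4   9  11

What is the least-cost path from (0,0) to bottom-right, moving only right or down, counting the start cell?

One optimal route is [0,0] → [1,0] → [2,0] → [2,1] → [2,2] → [2,3] → [2,4] → [3,4].
Its cost is 10 + 4 + 7 + 3 + 2 + 5 + 2 + 11 = 44.
(Top row then right column would cost 55.)

44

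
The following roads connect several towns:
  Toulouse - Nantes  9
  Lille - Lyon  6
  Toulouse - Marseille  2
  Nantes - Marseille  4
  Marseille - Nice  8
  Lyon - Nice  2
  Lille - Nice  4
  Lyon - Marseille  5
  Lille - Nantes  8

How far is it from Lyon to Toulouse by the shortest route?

7

Comparing a few candidate routes:
Lyon -> Lille -> Nice -> Marseille -> Toulouse: 6 + 4 + 8 + 2 = 20
Lyon -> Nice -> Marseille -> Toulouse: 2 + 8 + 2 = 12
Lyon -> Marseille -> Nantes -> Toulouse: 5 + 4 + 9 = 18
Lyon -> Nice -> Lille -> Nantes -> Marseille -> Toulouse: 2 + 4 + 8 + 4 + 2 = 20
Lyon -> Marseille -> Toulouse: 5 + 2 = 7
Lyon -> Lille -> Nantes -> Marseille -> Toulouse: 6 + 8 + 4 + 2 = 20
Best route has total 7.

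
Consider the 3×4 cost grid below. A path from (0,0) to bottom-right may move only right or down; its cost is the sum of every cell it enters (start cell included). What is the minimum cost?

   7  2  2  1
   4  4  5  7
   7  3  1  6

23

Cheapest: [0,0] -> [0,1] -> [0,2] -> [1,2] -> [2,2] -> [2,3]
  7 + 2 + 2 + 5 + 1 + 6 = 23
For comparison, the top-then-right route costs 25.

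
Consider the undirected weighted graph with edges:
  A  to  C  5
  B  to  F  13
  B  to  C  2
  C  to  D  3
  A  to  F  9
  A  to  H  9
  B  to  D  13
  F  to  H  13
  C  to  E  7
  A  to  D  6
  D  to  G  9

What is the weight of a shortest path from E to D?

Comparing a few candidate routes:
E→C→A→F→B→D: 7 + 5 + 9 + 13 + 13 = 47
E→C→B→D: 7 + 2 + 13 = 22
E→C→A→D: 7 + 5 + 6 = 18
E→C→B→F→A→D: 7 + 2 + 13 + 9 + 6 = 37
E→C→D: 7 + 3 = 10
Shortest: 10.

10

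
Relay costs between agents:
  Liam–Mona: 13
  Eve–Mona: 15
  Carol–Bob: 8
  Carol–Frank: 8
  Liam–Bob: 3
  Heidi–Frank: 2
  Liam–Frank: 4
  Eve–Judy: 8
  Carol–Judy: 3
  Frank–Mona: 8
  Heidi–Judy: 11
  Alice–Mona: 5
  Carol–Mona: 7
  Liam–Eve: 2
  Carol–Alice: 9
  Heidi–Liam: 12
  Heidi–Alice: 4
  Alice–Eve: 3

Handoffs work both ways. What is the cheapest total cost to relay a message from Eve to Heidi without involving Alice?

Checking several routes:
Eve - Liam - Heidi: 2 + 12 = 14
Eve - Liam - Bob - Carol - Frank - Heidi: 2 + 3 + 8 + 8 + 2 = 23
Eve - Judy - Heidi: 8 + 11 = 19
Eve - Judy - Carol - Frank - Heidi: 8 + 3 + 8 + 2 = 21
Eve - Liam - Frank - Heidi: 2 + 4 + 2 = 8
Shortest: 8.

8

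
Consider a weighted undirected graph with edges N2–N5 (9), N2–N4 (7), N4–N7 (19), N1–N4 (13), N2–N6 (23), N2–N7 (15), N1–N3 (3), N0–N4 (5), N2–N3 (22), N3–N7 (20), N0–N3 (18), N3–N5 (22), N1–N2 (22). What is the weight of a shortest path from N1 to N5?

A few of the N1→N5 routes:
N1 - N2 - N5: 22 + 9 = 31
N1 - N3 - N5: 3 + 22 = 25
N1 - N4 - N2 - N5: 13 + 7 + 9 = 29
Shortest: 25.

25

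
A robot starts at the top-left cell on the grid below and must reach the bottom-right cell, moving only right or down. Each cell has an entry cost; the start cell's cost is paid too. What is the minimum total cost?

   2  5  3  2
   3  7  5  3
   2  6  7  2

17

One optimal route is r0c0 r0c1 r0c2 r0c3 r1c3 r2c3.
Its cost is 2 + 5 + 3 + 2 + 3 + 2 = 17.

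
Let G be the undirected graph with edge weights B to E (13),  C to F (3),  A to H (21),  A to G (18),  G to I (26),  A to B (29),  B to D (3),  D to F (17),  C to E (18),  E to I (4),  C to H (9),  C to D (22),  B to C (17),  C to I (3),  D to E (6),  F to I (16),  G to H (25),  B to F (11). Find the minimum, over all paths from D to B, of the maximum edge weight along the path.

Some routes from D to B:
D-F-I-E-B: max(17, 16, 4, 13) = 17
D-E-I-F-B: max(6, 4, 16, 11) = 16
D-F-I-C-B: max(17, 16, 3, 17) = 17
D-E-B: max(6, 13) = 13
D-B: max(3) = 3
D-E-I-C-F-B: max(6, 4, 3, 3, 11) = 11
The minimum achievable maximum is 3.

3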